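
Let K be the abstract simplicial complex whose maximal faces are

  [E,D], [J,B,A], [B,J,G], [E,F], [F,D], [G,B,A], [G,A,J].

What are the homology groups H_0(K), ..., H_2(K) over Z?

Take the total order A < B < D < E < F < G < J on the vertex set. Then K (dimension 2) consists of the simplices:

  0-simplices (7): A, B, D, E, F, G, J
  1-simplices (9): AB, AG, AJ, BG, BJ, DE, DF, EF, GJ
  2-simplices (4): ABG, ABJ, AGJ, BGJ

so the chain groups are C_0 ≅ Z^7, C_1 ≅ Z^9, C_2 ≅ Z^4.

Boundary ∂_1: C_1 → C_0 maps an edge to its endpoints' difference, ∂[p,q] = q − p.
This gives a 7×9 integer matrix of rank 5; reducing to Smith normal form yields diagonal entries (1,1,1,1,1).

The boundary map ∂_2: C_2 → C_1 maps a triangle to the signed sum of its edges. For instance
  ∂ABJ = BJ − AJ + AB,
  ∂BGJ = GJ − BJ + BG.
As a 9×4 matrix over Z this has rank 3, with invariant factors (1,1,1).

Computing H_k = (kernel of ∂_k) / (image of ∂_{k+1}):

  H_0: rank C_0 − rank ∂_1 = 7 − 5 = 2, and the invariant factors of ∂_1 are all 1, so H_0 ≅ Z^2.
  H_1: rank ker ∂_1 − rank ∂_2 = (9 − 5) − 3 = 1, and the invariant factors of ∂_2 are all 1, so H_1 ≅ Z.
  H_2: rank ker ∂_2 − rank ∂_3 = (4 − 3) − 0 = 1, and there is no ∂_3, so H_2 ≅ Z.

H_0 = Z^2,  H_1 = Z,  H_2 = Z.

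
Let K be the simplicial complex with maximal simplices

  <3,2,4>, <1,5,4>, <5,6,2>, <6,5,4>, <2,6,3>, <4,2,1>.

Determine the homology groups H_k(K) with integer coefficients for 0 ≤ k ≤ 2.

H_0 ≅ Z,  H_1 ≅ Z,  H_2 = 0.

Fix the vertex order 1 < 2 < 3 < 4 < 5 < 6 and write every simplex with vertices in increasing order. Then dim K = 2 and the simplices of K are:

  0-simplices (6): [1], [2], [3], [4], [5], [6]
  1-simplices (12): [1,2], [1,4], [1,5], [2,3], [2,4], [2,5], [2,6], [3,4], [3,6], [4,5], [4,6], [5,6]
  2-simplices (6): [1,2,4], [1,4,5], [2,3,4], [2,3,6], [2,5,6], [4,5,6]

Hence C_0 ≅ Z^6, C_1 ≅ Z^12, C_2 ≅ Z^6.

∂_1: C_1 → C_0 maps an edge to its endpoints' difference, ∂[p,q] = q − p. For instance
  ∂[2,5] = [5] − [2].
As a 6×12 matrix over Z this has rank 5, with invariant factors (1,1,1,1,1).

The boundary map ∂_2: C_2 → C_1 maps a triangle to the signed sum of its edges. For instance
  ∂[2,5,6] = [5,6] − [2,6] + [2,5],
  ∂[4,5,6] = [5,6] − [4,6] + [4,5].
This gives a 12×6 integer matrix of rank 6; reducing to Smith normal form yields diagonal entries (1,1,1,1,1,1).

From H_k ≅ ker(∂_k) / im(∂_{k+1}) we obtain:

  H_0: rank C_0 − rank ∂_1 = 6 − 5 = 1, and the invariant factors of ∂_1 are all 1, so H_0 ≅ Z.
  H_1: rank ker ∂_1 − rank ∂_2 = (12 − 5) − 6 = 1, and the invariant factors of ∂_2 are all 1, so H_1 ≅ Z.
  H_2: rank ker ∂_2 − rank ∂_3 = (6 − 6) − 0 = 0, and there is no ∂_3, so H_2 ≅ 0.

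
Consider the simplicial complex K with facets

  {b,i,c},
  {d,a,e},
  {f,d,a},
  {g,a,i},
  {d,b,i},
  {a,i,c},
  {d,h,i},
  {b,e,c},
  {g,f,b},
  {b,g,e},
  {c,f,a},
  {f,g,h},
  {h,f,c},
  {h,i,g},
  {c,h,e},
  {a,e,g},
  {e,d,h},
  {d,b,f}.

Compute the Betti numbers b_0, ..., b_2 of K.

b_0 = 1, b_1 = 2, b_2 = 1.

K has 9 vertices, 27 edges, 18 triangles.
rank ∂_0 = 0, rank ∂_1 = 8 ⇒ b_0 = 9 − 0 − 8 = 1; all invariant factors of ∂_1 are 1 so no torsion. So H_0 = Z.
rank ∂_1 = 8, rank ∂_2 = 17 ⇒ b_1 = 27 − 8 − 17 = 2; all invariant factors of ∂_2 are 1 so no torsion. So H_1 = Z^2.
rank ∂_2 = 17, rank ∂_3 = 0 ⇒ b_2 = 18 − 17 − 0 = 1. So H_2 = Z.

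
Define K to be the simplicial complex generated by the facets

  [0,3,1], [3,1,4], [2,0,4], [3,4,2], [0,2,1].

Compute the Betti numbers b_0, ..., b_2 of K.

We work with the vertex ordering 0 < 1 < 2 < 3 < 4. The simplices of K, each written with vertices in increasing order, are:

  0-simplices (5): [0], [1], [2], [3], [4]
  1-simplices (10): [0,1], [0,2], [0,3], [0,4], [1,2], [1,3], [1,4], [2,3], [2,4], [3,4]
  2-simplices (5): [0,1,2], [0,1,3], [0,2,4], [1,3,4], [2,3,4]

so the chain groups are C_0 ≅ Z^5, C_1 ≅ Z^10, C_2 ≅ Z^5.

The boundary map ∂_1: C_1 → C_0 maps an edge to its endpoints' difference, ∂[p,q] = q − p. For instance
  ∂[3,4] = [4] − [3].
This gives a 5×10 integer matrix of rank 4; reducing to Smith normal form yields diagonal entries (1,1,1,1).

The boundary map ∂_2: C_2 → C_1 maps a triangle to the signed sum of its edges. For instance
  ∂[1,3,4] = [3,4] − [1,4] + [1,3],
  ∂[0,2,4] = [2,4] − [0,4] + [0,2].
As a 10×5 matrix over Z this has rank 5, with invariant factors (1,1,1,1,1).

Reading off H_k = ker ∂_k / im ∂_{k+1}:

  H_0: rank C_0 − rank ∂_1 = 5 − 4 = 1, and the invariant factors of ∂_1 are all 1, so H_0 ≅ Z.
  H_1: rank ker ∂_1 − rank ∂_2 = (10 − 4) − 5 = 1, and the invariant factors of ∂_2 are all 1, so H_1 ≅ Z.
  H_2: rank ker ∂_2 − rank ∂_3 = (5 − 5) − 0 = 0, and there is no ∂_3, so H_2 ≅ 0.

As a check, the Euler characteristic is 5 − 10 + 5 = 0, which agrees with 1 − 1 + 0 = 0.

Hence the Betti numbers are b_0 = 1, b_1 = 1, b_2 = 0.

b_0 = 1, b_1 = 1, b_2 = 0.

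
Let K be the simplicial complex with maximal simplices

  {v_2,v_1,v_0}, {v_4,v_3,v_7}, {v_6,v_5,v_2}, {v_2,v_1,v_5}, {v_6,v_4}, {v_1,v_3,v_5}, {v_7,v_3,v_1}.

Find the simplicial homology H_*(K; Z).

H_0 = Z,  H_1 = Z,  H_2 = 0.

Fix the vertex order v_0 < v_1 < v_2 < v_3 < v_4 < v_5 < v_6 < v_7 and write every simplex with vertices in increasing order. Then dim K = 2 and the simplices of K are:

  0-simplices (8): [v_0], [v_1], [v_2], [v_3], [v_4], [v_5], [v_6], [v_7]
  1-simplices (14): [v_0,v_1], [v_0,v_2], [v_1,v_2], [v_1,v_3], [v_1,v_5], [v_1,v_7], [v_2,v_5], [v_2,v_6], [v_3,v_4], [v_3,v_5], [v_3,v_7], [v_4,v_6], [v_4,v_7], [v_5,v_6]
  2-simplices (6): [v_0,v_1,v_2], [v_1,v_2,v_5], [v_1,v_3,v_5], [v_1,v_3,v_7], [v_2,v_5,v_6], [v_3,v_4,v_7]

Hence C_0 ≅ Z^8, C_1 ≅ Z^14, C_2 ≅ Z^6.

The boundary map ∂_1: C_1 → C_0 maps an edge to its endpoints' difference, ∂[p,q] = q − p.
This gives a 8×14 integer matrix of rank 7; reducing to Smith normal form yields diagonal entries (1,1,1,1,1,1,1).

Boundary ∂_2: C_2 → C_1 sends each 2-simplex [p,q,r] to [q,r] − [p,r] + [p,q]. For instance
  ∂[v_3,v_4,v_7] = [v_4,v_7] − [v_3,v_7] + [v_3,v_4],
  ∂[v_1,v_3,v_7] = [v_3,v_7] − [v_1,v_7] + [v_1,v_3].
As a 14×6 matrix over Z this has rank 6, with invariant factors (1,1,1,1,1,1).

From H_k ≅ ker(∂_k) / im(∂_{k+1}) we obtain:

  H_0: rank C_0 − rank ∂_1 = 8 − 7 = 1, and the invariant factors of ∂_1 are all 1, so H_0 = Z.
  H_1: rank ker ∂_1 − rank ∂_2 = (14 − 7) − 6 = 1, and the invariant factors of ∂_2 are all 1, so H_1 = Z.
  H_2: rank ker ∂_2 − rank ∂_3 = (6 − 6) − 0 = 0, and there is no ∂_3, so H_2 = 0.

As a check, the Euler characteristic is 8 − 14 + 6 = 0, which agrees with 1 − 1 + 0 = 0.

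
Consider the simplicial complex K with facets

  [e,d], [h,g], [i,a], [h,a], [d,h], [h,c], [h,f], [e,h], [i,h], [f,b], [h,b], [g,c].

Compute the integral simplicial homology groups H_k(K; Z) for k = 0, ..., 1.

Fix the vertex order a < b < c < d < e < f < g < h < i and write every simplex with vertices in increasing order. Then dim K = 1 and the simplices of K are:

  0-simplices (9): a, b, c, d, e, f, g, h, i
  1-simplices (12): ah, ai, bf, bh, cg, ch, de, dh, eh, fh, gh, hi

giving chain groups C_0 ≅ Z^9, C_1 ≅ Z^12.

The boundary map ∂_1: C_1 → C_0 sends each edge [p,q] (with p < q) to q − p. For instance
  ∂bh = h − b.
The resulting 9×12 matrix has rank 8, and its Smith normal form has invariant factors (1,1,1,1,1,1,1,1).

From H_k ≅ ker(∂_k) / im(∂_{k+1}) we obtain:

  H_0: rank C_0 − rank ∂_1 = 9 − 8 = 1, and the invariant factors of ∂_1 are all 1, so H_0 ≅ Z.
  H_1: rank ker ∂_1 − rank ∂_2 = (12 − 8) − 0 = 4, and there is no ∂_2, so H_1 ≅ Z^4.

(K is a triangulation of a wedge of 4 circles.)

H_0 = Z,  H_1 = Z^4.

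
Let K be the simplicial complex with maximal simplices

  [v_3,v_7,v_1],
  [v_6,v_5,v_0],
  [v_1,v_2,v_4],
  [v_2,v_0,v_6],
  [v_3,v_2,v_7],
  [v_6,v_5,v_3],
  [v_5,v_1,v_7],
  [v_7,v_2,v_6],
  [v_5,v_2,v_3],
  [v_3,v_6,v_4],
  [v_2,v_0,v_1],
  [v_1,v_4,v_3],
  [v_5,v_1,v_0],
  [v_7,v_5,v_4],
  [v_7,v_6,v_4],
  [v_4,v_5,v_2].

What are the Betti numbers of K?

b_0 = 1, b_1 = 2, b_2 = 1.

Take the total order v_0 < v_1 < v_2 < v_3 < v_4 < v_5 < v_6 < v_7 on the vertex set. Then K (dimension 2) consists of the simplices:

  0-simplices (8): [v_0], [v_1], [v_2], [v_3], [v_4], [v_5], [v_6], [v_7]
  1-simplices (24): (24 of them)
  2-simplices (16): (16 of them)

Hence C_0 ≅ Z^8, C_1 ≅ Z^24, C_2 ≅ Z^16.

Boundary ∂_1: C_1 → C_0 sends each edge [p,q] (with p < q) to q − p.
This gives a 8×24 integer matrix of rank 7; reducing to Smith normal form yields diagonal entries (1,1,1,1,1,1,1).

The boundary map ∂_2: C_2 → C_1 sends each 2-simplex [p,q,r] to [q,r] − [p,r] + [p,q]. For instance
  ∂[v_0,v_5,v_6] = [v_5,v_6] − [v_0,v_6] + [v_0,v_5],
  ∂[v_2,v_3,v_7] = [v_3,v_7] − [v_2,v_7] + [v_2,v_3].
The 24×16 boundary matrix has rank 15 and Smith normal form diag(1,1,1,1,1,1,1,1,1,1,1,1,1,1,1).

From H_k ≅ ker(∂_k) / im(∂_{k+1}) we obtain:

  H_0: rank C_0 − rank ∂_1 = 8 − 7 = 1, and the invariant factors of ∂_1 are all 1, so H_0 = Z.
  H_1: rank ker ∂_1 − rank ∂_2 = (24 − 7) − 15 = 2, and the invariant factors of ∂_2 are all 1, so H_1 = Z^2.
  H_2: rank ker ∂_2 − rank ∂_3 = (16 − 15) − 0 = 1, and there is no ∂_3, so H_2 = Z.

Hence the Betti numbers are b_0 = 1, b_1 = 2, b_2 = 1.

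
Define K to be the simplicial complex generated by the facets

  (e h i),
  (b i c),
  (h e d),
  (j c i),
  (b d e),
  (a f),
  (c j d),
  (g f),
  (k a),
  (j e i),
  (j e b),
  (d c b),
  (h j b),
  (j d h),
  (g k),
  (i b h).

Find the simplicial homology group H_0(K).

Fix the vertex order a < b < c < d < e < f < g < h < i < j < k and write every simplex with vertices in increasing order. Then dim K = 2 and the simplices of K are:

  0-simplices (11): a, b, c, d, e, f, g, h, i, j, k
  1-simplices (22): af, ak, bc, bd, be, bh, bi, bj, cd, ci, cj, de, dh, dj, eh, ei, ej, fg, gk, hi, hj, ij
  2-simplices (12): bcd, bci, bde, bej, bhi, bhj, cdj, cij, deh, dhj, ehi, eij

Hence C_0 ≅ Z^11, C_1 ≅ Z^22, C_2 ≅ Z^12.

The boundary map ∂_1: C_1 → C_0 is given by ∂[p,q] = [q] − [p].
As a 11×22 matrix over Z this has rank 9, with invariant factors (1,1,1,1,1,1,1,1,1).

∂_2: C_2 → C_1 sends each 2-simplex [p,q,r] to [q,r] − [p,r] + [p,q]. For instance
  ∂eij = ij − ej + ei,
  ∂bej = ej − bj + be.
This gives a 22×12 integer matrix of rank 12; reducing to Smith normal form yields diagonal entries (1,1,1,1,1,1,1,1,1,1,1,2).

From H_k ≅ ker(∂_k) / im(∂_{k+1}) we obtain:

  H_0: rank C_0 − rank ∂_1 = 11 − 9 = 2, and the invariant factors of ∂_1 are all 1, so H_0 ≅ Z^2.

H_0 ≅ Z^2.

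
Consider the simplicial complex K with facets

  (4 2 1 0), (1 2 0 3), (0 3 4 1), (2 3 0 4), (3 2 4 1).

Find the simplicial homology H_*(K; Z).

Fix the vertex order 0 < 1 < 2 < 3 < 4 and write every simplex with vertices in increasing order. Then dim K = 3 and the simplices of K are:

  0-simplices (5): [0], [1], [2], [3], [4]
  1-simplices (10): [0,1], [0,2], [0,3], [0,4], [1,2], [1,3], [1,4], [2,3], [2,4], [3,4]
  2-simplices (10): [0,1,2], [0,1,3], [0,1,4], [0,2,3], [0,2,4], [0,3,4], [1,2,3], [1,2,4], [1,3,4], [2,3,4]
  3-simplices (5): [0,1,2,3], [0,1,2,4], [0,1,3,4], [0,2,3,4], [1,2,3,4]

giving chain groups C_0 ≅ Z^5, C_1 ≅ Z^10, C_2 ≅ Z^10, C_3 ≅ Z^5.

∂_1: C_1 → C_0 maps an edge to its endpoints' difference, ∂[p,q] = q − p.
The 5×10 boundary matrix has rank 4 and Smith normal form diag(1,1,1,1).

∂_2: C_2 → C_1 acts by ∂[p,q,r] = [q,r] − [p,r] + [p,q]. For instance
  ∂[0,3,4] = [3,4] − [0,4] + [0,3],
  ∂[0,2,4] = [2,4] − [0,4] + [0,2].
As a 10×10 matrix over Z this has rank 6, with invariant factors (1,1,1,1,1,1).

Boundary ∂_3: C_3 → C_2 sends each 3-simplex σ to the alternating sum Σ_i (−1)^i (σ with its i-th vertex removed). For instance
  ∂[0,1,2,3] = [1,2,3] − [0,2,3] + [0,1,3] − [0,1,2],
  ∂[0,2,3,4] = [2,3,4] − [0,3,4] + [0,2,4] − [0,2,3].
This gives a 10×5 integer matrix of rank 4; reducing to Smith normal form yields diagonal entries (1,1,1,1).

Now H_k = ker ∂_k / im ∂_{k+1}, so:

  H_0: rank C_0 − rank ∂_1 = 5 − 4 = 1, and the invariant factors of ∂_1 are all 1, so H_0 = Z.
  H_1: rank ker ∂_1 − rank ∂_2 = (10 − 4) − 6 = 0, and the invariant factors of ∂_2 are all 1, so H_1 = 0.
  H_2: rank ker ∂_2 − rank ∂_3 = (10 − 6) − 4 = 0, and the invariant factors of ∂_3 are all 1, so H_2 = 0.
  H_3: rank ker ∂_3 − rank ∂_4 = (5 − 4) − 0 = 1, and there is no ∂_4, so H_3 = Z.

As a check, the Euler characteristic is 5 − 10 + 10 − 5 = 0, which agrees with 1 − 0 + 0 − 1 = 0.

H_0 ≅ Z,  H_1 = 0,  H_2 = 0,  H_3 ≅ Z.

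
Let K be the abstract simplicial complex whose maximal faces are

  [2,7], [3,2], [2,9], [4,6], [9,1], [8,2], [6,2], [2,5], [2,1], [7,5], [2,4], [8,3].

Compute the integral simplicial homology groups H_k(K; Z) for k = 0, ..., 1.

H_0 ≅ Z,  H_1 ≅ Z^4.

We work with the vertex ordering 1 < 2 < 3 < 4 < 5 < 6 < 7 < 8 < 9. The simplices of K, each written with vertices in increasing order, are:

  0-simplices (9): [1], [2], [3], [4], [5], [6], [7], [8], [9]
  1-simplices (12): [1,2], [1,9], [2,3], [2,4], [2,5], [2,6], [2,7], [2,8], [2,9], [3,8], [4,6], [5,7]

giving chain groups C_0 ≅ Z^9, C_1 ≅ Z^12.

∂_1: C_1 → C_0 maps an edge to its endpoints' difference, ∂[p,q] = q − p.
As a 9×12 matrix over Z this has rank 8, with invariant factors (1,1,1,1,1,1,1,1).

Now H_k = ker ∂_k / im ∂_{k+1}, so:

  H_0: rank C_0 − rank ∂_1 = 9 − 8 = 1, and the invariant factors of ∂_1 are all 1, so H_0 = Z.
  H_1: rank ker ∂_1 − rank ∂_2 = (12 − 8) − 0 = 4, and there is no ∂_2, so H_1 = Z^4.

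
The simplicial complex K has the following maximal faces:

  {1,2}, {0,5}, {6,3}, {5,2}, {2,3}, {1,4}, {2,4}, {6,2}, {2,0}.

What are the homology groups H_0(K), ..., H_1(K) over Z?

H_0 = Z,  H_1 = Z^3.

We work with the vertex ordering 0 < 1 < 2 < 3 < 4 < 5 < 6. The simplices of K, each written with vertices in increasing order, are:

  0-simplices (7): [0], [1], [2], [3], [4], [5], [6]
  1-simplices (9): [0,2], [0,5], [1,2], [1,4], [2,3], [2,4], [2,5], [2,6], [3,6]

so the chain groups are C_0 ≅ Z^7, C_1 ≅ Z^9.

Boundary ∂_1: C_1 → C_0 maps an edge to its endpoints' difference, ∂[p,q] = q − p. For instance
  ∂[2,5] = [5] − [2].
The resulting 7×9 matrix has rank 6, and its Smith normal form has invariant factors (1,1,1,1,1,1).

Now H_k = ker ∂_k / im ∂_{k+1}, so:

  H_0: rank C_0 − rank ∂_1 = 7 − 6 = 1, and the invariant factors of ∂_1 are all 1, so H_0 = Z.
  H_1: rank ker ∂_1 − rank ∂_2 = (9 − 6) − 0 = 3, and there is no ∂_2, so H_1 = Z^3.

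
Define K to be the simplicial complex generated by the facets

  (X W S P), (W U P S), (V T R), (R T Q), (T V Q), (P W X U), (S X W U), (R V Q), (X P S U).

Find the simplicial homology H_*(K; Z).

We work with the vertex ordering P < Q < R < S < T < U < V < W < X. The simplices of K, each written with vertices in increasing order, are:

  0-simplices (9): P, Q, R, S, T, U, V, W, X
  1-simplices (16): PS, PU, PW, PX, QR, QT, QV, RT, RV, SU, SW, SX, TV, UW, UX, WX
  2-simplices (14): PSU, PSW, PSX, PUW, PUX, PWX, QRT, QRV, QTV, RTV, SUW, SUX, SWX, UWX
  3-simplices (5): PSUW, PSUX, PSWX, PUWX, SUWX

giving chain groups C_0 ≅ Z^9, C_1 ≅ Z^16, C_2 ≅ Z^14, C_3 ≅ Z^5.

∂_1: C_1 → C_0 sends each edge [p,q] (with p < q) to q − p.
This gives a 9×16 integer matrix of rank 7; reducing to Smith normal form yields diagonal entries (1,1,1,1,1,1,1).

Boundary ∂_2: C_2 → C_1 sends each 2-simplex [p,q,r] to [q,r] − [p,r] + [p,q]. For instance
  ∂PSW = SW − PW + PS,
  ∂QRV = RV − QV + QR.
The resulting 16×14 matrix has rank 9, and its Smith normal form has invariant factors (1,1,1,1,1,1,1,1,1).

Boundary ∂_3: C_3 → C_2 sends each 3-simplex σ to the alternating sum Σ_i (−1)^i (σ with its i-th vertex removed). For instance
  ∂PUWX = UWX − PWX + PUX − PUW,
  ∂PSWX = SWX − PWX + PSX − PSW.
The 14×5 boundary matrix has rank 4 and Smith normal form diag(1,1,1,1).

Reading off H_k = ker ∂_k / im ∂_{k+1}:

  H_0: rank C_0 − rank ∂_1 = 9 − 7 = 2, and the invariant factors of ∂_1 are all 1, so H_0 ≅ Z^2.
  H_1: rank ker ∂_1 − rank ∂_2 = (16 − 7) − 9 = 0, and the invariant factors of ∂_2 are all 1, so H_1 ≅ 0.
  H_2: rank ker ∂_2 − rank ∂_3 = (14 − 9) − 4 = 1, and the invariant factors of ∂_3 are all 1, so H_2 ≅ Z.
  H_3: rank ker ∂_3 − rank ∂_4 = (5 − 4) − 0 = 1, and there is no ∂_4, so H_3 ≅ Z.

As a check, the Euler characteristic is 9 − 16 + 14 − 5 = 2, which agrees with 2 − 0 + 1 − 1 = 2.
(K is a triangulation of the disjoint union of the 2-sphere S^2 and the 3-sphere S^3.)

H_0 ≅ Z^2,  H_1 = 0,  H_2 ≅ Z,  H_3 ≅ Z.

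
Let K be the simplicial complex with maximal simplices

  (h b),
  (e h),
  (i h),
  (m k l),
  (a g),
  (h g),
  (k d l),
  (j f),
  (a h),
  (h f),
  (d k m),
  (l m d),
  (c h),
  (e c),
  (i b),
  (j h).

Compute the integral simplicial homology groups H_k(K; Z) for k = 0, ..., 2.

Order the vertices as a < b < c < d < e < f < g < h < i < j < k < l < m. Listing each simplex with vertices in this order, K has dimension 2 with simplices:

  0-simplices (13): a, b, c, d, e, f, g, h, i, j, k, l, m
  1-simplices (18): ag, ah, bh, bi, ce, ch, dk, dl, dm, eh, fh, fj, gh, hi, hj, kl, km, lm
  2-simplices (4): dkl, dkm, dlm, klm

so the chain groups are C_0 ≅ Z^13, C_1 ≅ Z^18, C_2 ≅ Z^4.

∂_1: C_1 → C_0 maps an edge to its endpoints' difference, ∂[p,q] = q − p. For instance
  ∂dl = l − d.
The resulting 13×18 matrix has rank 11, and its Smith normal form has invariant factors (1,1,1,1,1,1,1,1,1,1,1).

∂_2: C_2 → C_1 maps a triangle to the signed sum of its edges. For instance
  ∂dkm = km − dm + dk,
  ∂dkl = kl − dl + dk.
As a 18×4 matrix over Z this has rank 3, with invariant factors (1,1,1).

Reading off H_k = ker ∂_k / im ∂_{k+1}:

  H_0: rank C_0 − rank ∂_1 = 13 − 11 = 2, and the invariant factors of ∂_1 are all 1, so H_0 = Z^2.
  H_1: rank ker ∂_1 − rank ∂_2 = (18 − 11) − 3 = 4, and the invariant factors of ∂_2 are all 1, so H_1 = Z^4.
  H_2: rank ker ∂_2 − rank ∂_3 = (4 − 3) − 0 = 1, and there is no ∂_3, so H_2 = Z.

H_0 = Z^2,  H_1 = Z^4,  H_2 = Z.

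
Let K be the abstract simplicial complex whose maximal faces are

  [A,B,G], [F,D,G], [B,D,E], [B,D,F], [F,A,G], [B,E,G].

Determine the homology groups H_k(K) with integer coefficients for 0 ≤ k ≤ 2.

H_0 ≅ Z,  H_1 ≅ Z,  H_2 = 0.

Fix the vertex order A < B < D < E < F < G and write every simplex with vertices in increasing order. Then dim K = 2 and the simplices of K are:

  0-simplices (6): A, B, D, E, F, G
  1-simplices (12): AB, AF, AG, BD, BE, BF, BG, DE, DF, DG, EG, FG
  2-simplices (6): ABG, AFG, BDE, BDF, BEG, DFG

giving chain groups C_0 ≅ Z^6, C_1 ≅ Z^12, C_2 ≅ Z^6.

Boundary ∂_1: C_1 → C_0 sends each edge [p,q] (with p < q) to q − p.
As a 6×12 matrix over Z this has rank 5, with invariant factors (1,1,1,1,1).

∂_2: C_2 → C_1 sends each 2-simplex [p,q,r] to [q,r] − [p,r] + [p,q]. For instance
  ∂BDE = DE − BE + BD,
  ∂BEG = EG − BG + BE.
As a 12×6 matrix over Z this has rank 6, with invariant factors (1,1,1,1,1,1).

Computing H_k = (kernel of ∂_k) / (image of ∂_{k+1}):

  H_0: rank C_0 − rank ∂_1 = 6 − 5 = 1, and the invariant factors of ∂_1 are all 1, so H_0 = Z.
  H_1: rank ker ∂_1 − rank ∂_2 = (12 − 5) − 6 = 1, and the invariant factors of ∂_2 are all 1, so H_1 = Z.
  H_2: rank ker ∂_2 − rank ∂_3 = (6 − 6) − 0 = 0, and there is no ∂_3, so H_2 = 0.

As a check, the Euler characteristic is 6 − 12 + 6 = 0, which agrees with 1 − 1 + 0 = 0.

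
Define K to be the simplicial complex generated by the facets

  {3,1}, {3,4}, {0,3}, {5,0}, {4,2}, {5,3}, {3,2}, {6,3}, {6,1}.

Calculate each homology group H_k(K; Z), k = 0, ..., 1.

H_0 ≅ Z,  H_1 ≅ Z^3.

Fix the vertex order 0 < 1 < 2 < 3 < 4 < 5 < 6 and write every simplex with vertices in increasing order. Then dim K = 1 and the simplices of K are:

  0-simplices (7): [0], [1], [2], [3], [4], [5], [6]
  1-simplices (9): [0,3], [0,5], [1,3], [1,6], [2,3], [2,4], [3,4], [3,5], [3,6]

giving chain groups C_0 ≅ Z^7, C_1 ≅ Z^9.

∂_1: C_1 → C_0 is given by ∂[p,q] = [q] − [p]. For instance
  ∂[2,3] = [3] − [2].
The resulting 7×9 matrix has rank 6, and its Smith normal form has invariant factors (1,1,1,1,1,1).

Computing H_k = (kernel of ∂_k) / (image of ∂_{k+1}):

  H_0: rank C_0 − rank ∂_1 = 7 − 6 = 1, and the invariant factors of ∂_1 are all 1, so H_0 ≅ Z.
  H_1: rank ker ∂_1 − rank ∂_2 = (9 − 6) − 0 = 3, and there is no ∂_2, so H_1 ≅ Z^3.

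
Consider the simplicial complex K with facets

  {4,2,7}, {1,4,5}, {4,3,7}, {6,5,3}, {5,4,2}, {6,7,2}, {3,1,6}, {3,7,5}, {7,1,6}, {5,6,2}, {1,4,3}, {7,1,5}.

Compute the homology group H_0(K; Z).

K has 7 vertices, 18 edges, 12 triangles.
rank ∂_0 = 0, rank ∂_1 = 6 ⇒ b_0 = 7 − 0 − 6 = 1; all invariant factors of ∂_1 are 1 so no torsion. So H_0 ≅ Z.

H_0 = Z.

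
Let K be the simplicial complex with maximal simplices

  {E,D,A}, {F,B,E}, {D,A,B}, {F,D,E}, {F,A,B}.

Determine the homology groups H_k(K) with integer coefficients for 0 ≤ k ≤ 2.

Fix the vertex order A < B < D < E < F and write every simplex with vertices in increasing order. Then dim K = 2 and the simplices of K are:

  0-simplices (5): A, B, D, E, F
  1-simplices (10): AB, AD, AE, AF, BD, BE, BF, DE, DF, EF
  2-simplices (5): ABD, ABF, ADE, BEF, DEF

giving chain groups C_0 ≅ Z^5, C_1 ≅ Z^10, C_2 ≅ Z^5.

∂_1: C_1 → C_0 maps an edge to its endpoints' difference, ∂[p,q] = q − p. For instance
  ∂BF = F − B.
The 5×10 boundary matrix has rank 4 and Smith normal form diag(1,1,1,1).

∂_2: C_2 → C_1 maps a triangle to the signed sum of its edges. For instance
  ∂ABF = BF − AF + AB,
  ∂ADE = DE − AE + AD.
As a 10×5 matrix over Z this has rank 5, with invariant factors (1,1,1,1,1).

Computing H_k = (kernel of ∂_k) / (image of ∂_{k+1}):

  H_0: rank C_0 − rank ∂_1 = 5 − 4 = 1, and the invariant factors of ∂_1 are all 1, so H_0 = Z.
  H_1: rank ker ∂_1 − rank ∂_2 = (10 − 4) − 5 = 1, and the invariant factors of ∂_2 are all 1, so H_1 = Z.
  H_2: rank ker ∂_2 − rank ∂_3 = (5 − 5) − 0 = 0, and there is no ∂_3, so H_2 = 0.

As a check, the Euler characteristic is 5 − 10 + 5 = 0, which agrees with 1 − 1 + 0 = 0.

H_0 ≅ Z,  H_1 ≅ Z,  H_2 = 0.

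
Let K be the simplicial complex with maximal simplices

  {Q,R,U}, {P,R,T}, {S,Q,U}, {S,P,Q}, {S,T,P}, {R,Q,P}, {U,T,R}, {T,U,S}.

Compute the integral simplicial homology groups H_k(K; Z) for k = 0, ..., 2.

H_0 = Z,  H_1 = 0,  H_2 = Z.

Fix the vertex order P < Q < R < S < T < U and write every simplex with vertices in increasing order. Then dim K = 2 and the simplices of K are:

  0-simplices (6): P, Q, R, S, T, U
  1-simplices (12): PQ, PR, PS, PT, QR, QS, QU, RT, RU, ST, SU, TU
  2-simplices (8): PQR, PQS, PRT, PST, QRU, QSU, RTU, STU

Hence C_0 ≅ Z^6, C_1 ≅ Z^12, C_2 ≅ Z^8.

Boundary ∂_1: C_1 → C_0 sends each edge [p,q] (with p < q) to q − p.
The 6×12 boundary matrix has rank 5 and Smith normal form diag(1,1,1,1,1).

∂_2: C_2 → C_1 maps a triangle to the signed sum of its edges. For instance
  ∂RTU = TU − RU + RT,
  ∂PRT = RT − PT + PR.
As a 12×8 matrix over Z this has rank 7, with invariant factors (1,1,1,1,1,1,1).

Computing H_k = (kernel of ∂_k) / (image of ∂_{k+1}):

  H_0: rank C_0 − rank ∂_1 = 6 − 5 = 1, and the invariant factors of ∂_1 are all 1, so H_0 ≅ Z.
  H_1: rank ker ∂_1 − rank ∂_2 = (12 − 5) − 7 = 0, and the invariant factors of ∂_2 are all 1, so H_1 ≅ 0.
  H_2: rank ker ∂_2 − rank ∂_3 = (8 − 7) − 0 = 1, and there is no ∂_3, so H_2 ≅ Z.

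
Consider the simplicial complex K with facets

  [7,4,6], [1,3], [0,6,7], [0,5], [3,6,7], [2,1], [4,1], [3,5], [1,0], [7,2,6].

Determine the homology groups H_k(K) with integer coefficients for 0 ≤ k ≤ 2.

H_0 ≅ Z,  H_1 ≅ Z^4,  H_2 = 0.

We work with the vertex ordering 0 < 1 < 2 < 3 < 4 < 5 < 6 < 7. The simplices of K, each written with vertices in increasing order, are:

  0-simplices (8): [0], [1], [2], [3], [4], [5], [6], [7]
  1-simplices (15): [0,1], [0,5], [0,6], [0,7], [1,2], [1,3], [1,4], [2,6], [2,7], [3,5], [3,6], [3,7], [4,6], [4,7], [6,7]
  2-simplices (4): [0,6,7], [2,6,7], [3,6,7], [4,6,7]

Hence C_0 ≅ Z^8, C_1 ≅ Z^15, C_2 ≅ Z^4.

The boundary map ∂_1: C_1 → C_0 sends each edge [p,q] (with p < q) to q − p.
This gives a 8×15 integer matrix of rank 7; reducing to Smith normal form yields diagonal entries (1,1,1,1,1,1,1).

∂_2: C_2 → C_1 acts by ∂[p,q,r] = [q,r] − [p,r] + [p,q]. For instance
  ∂[2,6,7] = [6,7] − [2,7] + [2,6],
  ∂[3,6,7] = [6,7] − [3,7] + [3,6].
The resulting 15×4 matrix has rank 4, and its Smith normal form has invariant factors (1,1,1,1).

Now H_k = ker ∂_k / im ∂_{k+1}, so:

  H_0: rank C_0 − rank ∂_1 = 8 − 7 = 1, and the invariant factors of ∂_1 are all 1, so H_0 ≅ Z.
  H_1: rank ker ∂_1 − rank ∂_2 = (15 − 7) − 4 = 4, and the invariant factors of ∂_2 are all 1, so H_1 ≅ Z^4.
  H_2: rank ker ∂_2 − rank ∂_3 = (4 − 4) − 0 = 0, and there is no ∂_3, so H_2 ≅ 0.

As a check, the Euler characteristic is 8 − 15 + 4 = -3, which agrees with 1 − 4 + 0 = -3.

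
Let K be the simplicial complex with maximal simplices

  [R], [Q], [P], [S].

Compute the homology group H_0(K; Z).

H_0 = Z^4.

K has 4 vertices.
rank ∂_0 = 0, rank ∂_1 = 0 ⇒ b_0 = 4 − 0 − 0 = 4. So H_0 = Z^4.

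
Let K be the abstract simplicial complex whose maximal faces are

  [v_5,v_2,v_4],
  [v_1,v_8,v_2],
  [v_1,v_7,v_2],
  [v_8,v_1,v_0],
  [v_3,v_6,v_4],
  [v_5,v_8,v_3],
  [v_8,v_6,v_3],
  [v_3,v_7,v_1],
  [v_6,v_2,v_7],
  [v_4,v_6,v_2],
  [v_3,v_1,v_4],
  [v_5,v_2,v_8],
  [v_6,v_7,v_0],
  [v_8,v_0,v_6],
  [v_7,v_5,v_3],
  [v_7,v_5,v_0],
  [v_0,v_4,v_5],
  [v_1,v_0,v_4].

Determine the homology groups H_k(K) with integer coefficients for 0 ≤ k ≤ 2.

H_0 ≅ Z,  H_1 ≅ Z^2,  H_2 ≅ Z.

Order the vertices as v_0 < v_1 < v_2 < v_3 < v_4 < v_5 < v_6 < v_7 < v_8. Listing each simplex with vertices in this order, K has dimension 2 with simplices:

  0-simplices (9): [v_0], [v_1], [v_2], [v_3], [v_4], [v_5], [v_6], [v_7], [v_8]
  1-simplices (27): (27 of them)
  2-simplices (18): (18 of them)

Hence C_0 ≅ Z^9, C_1 ≅ Z^27, C_2 ≅ Z^18.

∂_1: C_1 → C_0 maps an edge to its endpoints' difference, ∂[p,q] = q − p.
The 9×27 boundary matrix has rank 8 and Smith normal form diag(1,1,1,1,1,1,1,1).

The boundary map ∂_2: C_2 → C_1 maps a triangle to the signed sum of its edges. For instance
  ∂[v_2,v_6,v_7] = [v_6,v_7] − [v_2,v_7] + [v_2,v_6],
  ∂[v_0,v_6,v_7] = [v_6,v_7] − [v_0,v_7] + [v_0,v_6].
This gives a 27×18 integer matrix of rank 17; reducing to Smith normal form yields diagonal entries (1,1,1,1,1,1,1,1,1,1,1,1,1,1,1,1,1).

Computing H_k = (kernel of ∂_k) / (image of ∂_{k+1}):

  H_0: rank C_0 − rank ∂_1 = 9 − 8 = 1, and the invariant factors of ∂_1 are all 1, so H_0 ≅ Z.
  H_1: rank ker ∂_1 − rank ∂_2 = (27 − 8) − 17 = 2, and the invariant factors of ∂_2 are all 1, so H_1 ≅ Z^2.
  H_2: rank ker ∂_2 − rank ∂_3 = (18 − 17) − 0 = 1, and there is no ∂_3, so H_2 ≅ Z.

As a check, the Euler characteristic is 9 − 27 + 18 = 0, which agrees with 1 − 2 + 1 = 0.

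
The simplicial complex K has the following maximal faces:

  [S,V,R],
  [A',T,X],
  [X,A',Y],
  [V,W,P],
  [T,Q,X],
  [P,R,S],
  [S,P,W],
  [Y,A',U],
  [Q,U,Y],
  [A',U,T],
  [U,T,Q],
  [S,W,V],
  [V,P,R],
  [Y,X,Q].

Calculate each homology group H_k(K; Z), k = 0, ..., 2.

H_0 ≅ Z^2,  H_1 = 0,  H_2 ≅ Z^2.

Fix the vertex order P < Q < R < S < T < U < V < W < X < Y < A' and write every simplex with vertices in increasing order. Then dim K = 2 and the simplices of K are:

  0-simplices (11): [P], [Q], [R], [S], [T], [U], [V], [W], [X], [Y], [A']
  1-simplices (21): [P,R], [P,S], [P,V], [P,W], [Q,T], [Q,U], [Q,X], [Q,Y], [R,S], [R,V], [S,V], [S,W], [T,U], [T,X], [T,A'], [U,Y], [U,A'], [V,W], [X,Y], [X,A'], [Y,A']
  2-simplices (14): [P,R,S], [P,R,V], [P,S,W], [P,V,W], [Q,T,U], [Q,T,X], [Q,U,Y], [Q,X,Y], [R,S,V], [S,V,W], [T,U,A'], [T,X,A'], [U,Y,A'], [X,Y,A']

so the chain groups are C_0 ≅ Z^11, C_1 ≅ Z^21, C_2 ≅ Z^14.

Boundary ∂_1: C_1 → C_0 is given by ∂[p,q] = [q] − [p]. For instance
  ∂[S,W] = [W] − [S].
The resulting 11×21 matrix has rank 9, and its Smith normal form has invariant factors (1,1,1,1,1,1,1,1,1).

The boundary map ∂_2: C_2 → C_1 maps a triangle to the signed sum of its edges. For instance
  ∂[P,R,V] = [R,V] − [P,V] + [P,R],
  ∂[Q,T,X] = [T,X] − [Q,X] + [Q,T].
The 21×14 boundary matrix has rank 12 and Smith normal form diag(1,1,1,1,1,1,1,1,1,1,1,1).

Reading off H_k = ker ∂_k / im ∂_{k+1}:

  H_0: rank C_0 − rank ∂_1 = 11 − 9 = 2, and the invariant factors of ∂_1 are all 1, so H_0 ≅ Z^2.
  H_1: rank ker ∂_1 − rank ∂_2 = (21 − 9) − 12 = 0, and the invariant factors of ∂_2 are all 1, so H_1 ≅ 0.
  H_2: rank ker ∂_2 − rank ∂_3 = (14 − 12) − 0 = 2, and there is no ∂_3, so H_2 ≅ Z^2.

As a check, the Euler characteristic is 11 − 21 + 14 = 4, which agrees with 2 − 0 + 2 = 4.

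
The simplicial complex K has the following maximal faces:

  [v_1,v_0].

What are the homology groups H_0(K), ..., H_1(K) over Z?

H_0 = Z,  H_1 = 0.

Take the total order v_0 < v_1 on the vertex set. Then K (dimension 1) consists of the simplices:

  0-simplices (2): [v_0], [v_1]
  1-simplices (1): [v_0,v_1]

Hence C_0 ≅ Z^2, C_1 ≅ Z^1.

The boundary map ∂_1: C_1 → C_0 is given by ∂[p,q] = [q] − [p].
This gives a 2×1 integer matrix of rank 1; reducing to Smith normal form yields diagonal entries (1).

Now H_k = ker ∂_k / im ∂_{k+1}, so:

  H_0: rank C_0 − rank ∂_1 = 2 − 1 = 1, and the invariant factors of ∂_1 are all 1, so H_0 ≅ Z.
  H_1: rank ker ∂_1 − rank ∂_2 = (1 − 1) − 0 = 0, and there is no ∂_2, so H_1 ≅ 0.

As a check, the Euler characteristic is 2 − 1 = 1, which agrees with 1 − 0 = 1.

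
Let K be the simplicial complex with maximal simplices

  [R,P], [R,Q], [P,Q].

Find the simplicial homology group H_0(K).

Take the total order P < Q < R on the vertex set. Then K (dimension 1) consists of the simplices:

  0-simplices (3): P, Q, R
  1-simplices (3): PQ, PR, QR

so the chain groups are C_0 ≅ Z^3, C_1 ≅ Z^3.

∂_1: C_1 → C_0 sends each edge [p,q] (with p < q) to q − p. For instance
  ∂PQ = Q − P.
As a 3×3 matrix over Z this has rank 2, with invariant factors (1,1).

From H_k ≅ ker(∂_k) / im(∂_{k+1}) we obtain:

  H_0: rank C_0 − rank ∂_1 = 3 − 2 = 1, and the invariant factors of ∂_1 are all 1, so H_0 ≅ Z.

H_0 ≅ Z.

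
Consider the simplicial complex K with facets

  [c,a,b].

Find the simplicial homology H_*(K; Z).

H_0 ≅ Z,  H_1 = 0,  H_2 = 0.

Fix the vertex order a < b < c and write every simplex with vertices in increasing order. Then dim K = 2 and the simplices of K are:

  0-simplices (3): a, b, c
  1-simplices (3): ab, ac, bc
  2-simplices (1): abc

so the chain groups are C_0 ≅ Z^3, C_1 ≅ Z^3, C_2 ≅ Z^1.

The boundary map ∂_1: C_1 → C_0 maps an edge to its endpoints' difference, ∂[p,q] = q − p.
The 3×3 boundary matrix has rank 2 and Smith normal form diag(1,1).

∂_2: C_2 → C_1 maps a triangle to the signed sum of its edges. For instance
  ∂abc = bc − ac + ab.
The resulting 3×1 matrix has rank 1, and its Smith normal form has invariant factors (1).

From H_k ≅ ker(∂_k) / im(∂_{k+1}) we obtain:

  H_0: rank C_0 − rank ∂_1 = 3 − 2 = 1, and the invariant factors of ∂_1 are all 1, so H_0 ≅ Z.
  H_1: rank ker ∂_1 − rank ∂_2 = (3 − 2) − 1 = 0, and the invariant factors of ∂_2 are all 1, so H_1 ≅ 0.
  H_2: rank ker ∂_2 − rank ∂_3 = (1 − 1) − 0 = 0, and there is no ∂_3, so H_2 ≅ 0.

As a check, the Euler characteristic is 3 − 3 + 1 = 1, which agrees with 1 − 0 + 0 = 1.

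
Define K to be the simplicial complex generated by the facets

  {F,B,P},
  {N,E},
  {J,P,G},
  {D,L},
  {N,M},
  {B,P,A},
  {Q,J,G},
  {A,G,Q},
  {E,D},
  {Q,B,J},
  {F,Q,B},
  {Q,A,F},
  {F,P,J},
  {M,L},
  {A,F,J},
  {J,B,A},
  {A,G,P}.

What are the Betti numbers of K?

Order the vertices as A < B < D < E < F < G < J < L < M < N < P < Q. Listing each simplex with vertices in this order, K has dimension 2 with simplices:

  0-simplices (12): A, B, D, E, F, G, J, L, M, N, P, Q
  1-simplices (23): AB, AF, AG, AJ, AP, AQ, BF, BJ, BP, BQ, DE, DL, EN, FJ, FP, FQ, GJ, GP, GQ, JP, JQ, LM, MN
  2-simplices (12): ABJ, ABP, AFJ, AFQ, AGP, AGQ, BFP, BFQ, BJQ, FJP, GJP, GJQ

Hence C_0 ≅ Z^12, C_1 ≅ Z^23, C_2 ≅ Z^12.

The boundary map ∂_1: C_1 → C_0 sends each edge [p,q] (with p < q) to q − p. For instance
  ∂AJ = J − A.
The 12×23 boundary matrix has rank 10 and Smith normal form diag(1,1,1,1,1,1,1,1,1,1).

∂_2: C_2 → C_1 sends each 2-simplex [p,q,r] to [q,r] − [p,r] + [p,q]. For instance
  ∂ABJ = BJ − AJ + AB,
  ∂BFQ = FQ − BQ + BF.
The 23×12 boundary matrix has rank 12 and Smith normal form diag(1,1,1,1,1,1,1,1,1,1,1,2).

Reading off H_k = ker ∂_k / im ∂_{k+1}:

  H_0: rank C_0 − rank ∂_1 = 12 − 10 = 2, and the invariant factors of ∂_1 are all 1, so H_0 = Z^2.
  H_1: rank ker ∂_1 − rank ∂_2 = (23 − 10) − 12 = 1, and ∂_2 has invariant factor 2 > 1, so H_1 = Z ⊕ Z/2Z.
  H_2: rank ker ∂_2 − rank ∂_3 = (12 − 12) − 0 = 0, and there is no ∂_3, so H_2 = 0.

Hence the Betti numbers are b_0 = 2, b_1 = 1, b_2 = 0.

b_0 = 2, b_1 = 1, b_2 = 0.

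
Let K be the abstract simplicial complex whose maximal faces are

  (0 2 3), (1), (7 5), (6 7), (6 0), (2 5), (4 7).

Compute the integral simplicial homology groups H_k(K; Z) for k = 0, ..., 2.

Order the vertices as 0 < 1 < 2 < 3 < 4 < 5 < 6 < 7. Listing each simplex with vertices in this order, K has dimension 2 with simplices:

  0-simplices (8): [0], [1], [2], [3], [4], [5], [6], [7]
  1-simplices (8): [0,2], [0,3], [0,6], [2,3], [2,5], [4,7], [5,7], [6,7]
  2-simplices (1): [0,2,3]

giving chain groups C_0 ≅ Z^8, C_1 ≅ Z^8, C_2 ≅ Z^1.

The boundary map ∂_1: C_1 → C_0 maps an edge to its endpoints' difference, ∂[p,q] = q − p. For instance
  ∂[2,3] = [3] − [2].
This gives a 8×8 integer matrix of rank 6; reducing to Smith normal form yields diagonal entries (1,1,1,1,1,1).

The boundary map ∂_2: C_2 → C_1 acts by ∂[p,q,r] = [q,r] − [p,r] + [p,q]. For instance
  ∂[0,2,3] = [2,3] − [0,3] + [0,2].
This gives a 8×1 integer matrix of rank 1; reducing to Smith normal form yields diagonal entries (1).

Computing H_k = (kernel of ∂_k) / (image of ∂_{k+1}):

  H_0: rank C_0 − rank ∂_1 = 8 − 6 = 2, and the invariant factors of ∂_1 are all 1, so H_0 ≅ Z^2.
  H_1: rank ker ∂_1 − rank ∂_2 = (8 − 6) − 1 = 1, and the invariant factors of ∂_2 are all 1, so H_1 ≅ Z.
  H_2: rank ker ∂_2 − rank ∂_3 = (1 − 1) − 0 = 0, and there is no ∂_3, so H_2 ≅ 0.

H_0 = Z^2,  H_1 = Z,  H_2 = 0.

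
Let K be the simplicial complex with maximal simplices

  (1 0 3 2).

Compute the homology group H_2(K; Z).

H_2 ≅ 0.

K has 4 vertices, 6 edges, 4 triangles, 1 3-simplex.
rank ∂_2 = 3, rank ∂_3 = 1 ⇒ b_2 = 4 − 3 − 1 = 0; all invariant factors of ∂_3 are 1 so no torsion. So H_2 = 0.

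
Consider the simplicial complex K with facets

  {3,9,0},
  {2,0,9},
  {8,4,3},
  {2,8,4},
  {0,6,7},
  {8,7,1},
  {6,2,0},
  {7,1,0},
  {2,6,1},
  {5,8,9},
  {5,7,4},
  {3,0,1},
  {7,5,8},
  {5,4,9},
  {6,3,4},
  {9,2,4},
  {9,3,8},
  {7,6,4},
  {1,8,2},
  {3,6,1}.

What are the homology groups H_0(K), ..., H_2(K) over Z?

Take the total order 0 < 1 < 2 < 3 < 4 < 5 < 6 < 7 < 8 < 9 on the vertex set. Then K (dimension 2) consists of the simplices:

  0-simplices (10): [0], [1], [2], [3], [4], [5], [6], [7], [8], [9]
  1-simplices (30): (30 of them)
  2-simplices (20): (20 of them)

so the chain groups are C_0 ≅ Z^10, C_1 ≅ Z^30, C_2 ≅ Z^20.

∂_1: C_1 → C_0 sends each edge [p,q] (with p < q) to q − p. For instance
  ∂[0,9] = [9] − [0].
As a 10×30 matrix over Z this has rank 9, with invariant factors (1,1,1,1,1,1,1,1,1).

Boundary ∂_2: C_2 → C_1 acts by ∂[p,q,r] = [q,r] − [p,r] + [p,q]. For instance
  ∂[5,8,9] = [8,9] − [5,9] + [5,8],
  ∂[4,5,7] = [5,7] − [4,7] + [4,5].
The resulting 30×20 matrix has rank 20, and its Smith normal form has invariant factors (1,1,1,1,1,1,1,1,1,1,1,1,1,1,1,1,1,1,1,2).

Computing H_k = (kernel of ∂_k) / (image of ∂_{k+1}):

  H_0: rank C_0 − rank ∂_1 = 10 − 9 = 1, and the invariant factors of ∂_1 are all 1, so H_0 ≅ Z.
  H_1: rank ker ∂_1 − rank ∂_2 = (30 − 9) − 20 = 1, and ∂_2 has invariant factor 2 > 1, so H_1 ≅ Z ⊕ Z/2Z.
  H_2: rank ker ∂_2 − rank ∂_3 = (20 − 20) − 0 = 0, and there is no ∂_3, so H_2 ≅ 0.

As a check, the Euler characteristic is 10 − 30 + 20 = 0, which agrees with 1 − 1 + 0 = 0.

H_0 ≅ Z,  H_1 ≅ Z ⊕ Z/2Z,  H_2 = 0.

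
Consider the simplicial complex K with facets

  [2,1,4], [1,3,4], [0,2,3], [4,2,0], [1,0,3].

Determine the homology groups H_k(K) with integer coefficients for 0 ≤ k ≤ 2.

H_0 ≅ Z,  H_1 ≅ Z,  H_2 = 0.

We work with the vertex ordering 0 < 1 < 2 < 3 < 4. The simplices of K, each written with vertices in increasing order, are:

  0-simplices (5): [0], [1], [2], [3], [4]
  1-simplices (10): [0,1], [0,2], [0,3], [0,4], [1,2], [1,3], [1,4], [2,3], [2,4], [3,4]
  2-simplices (5): [0,1,3], [0,2,3], [0,2,4], [1,2,4], [1,3,4]

giving chain groups C_0 ≅ Z^5, C_1 ≅ Z^10, C_2 ≅ Z^5.

∂_1: C_1 → C_0 sends each edge [p,q] (with p < q) to q − p. For instance
  ∂[1,2] = [2] − [1].
As a 5×10 matrix over Z this has rank 4, with invariant factors (1,1,1,1).

∂_2: C_2 → C_1 sends each 2-simplex [p,q,r] to [q,r] − [p,r] + [p,q]. For instance
  ∂[0,2,3] = [2,3] − [0,3] + [0,2],
  ∂[1,3,4] = [3,4] − [1,4] + [1,3].
The 10×5 boundary matrix has rank 5 and Smith normal form diag(1,1,1,1,1).

Reading off H_k = ker ∂_k / im ∂_{k+1}:

  H_0: rank C_0 − rank ∂_1 = 5 − 4 = 1, and the invariant factors of ∂_1 are all 1, so H_0 = Z.
  H_1: rank ker ∂_1 − rank ∂_2 = (10 − 4) − 5 = 1, and the invariant factors of ∂_2 are all 1, so H_1 = Z.
  H_2: rank ker ∂_2 − rank ∂_3 = (5 − 5) − 0 = 0, and there is no ∂_3, so H_2 = 0.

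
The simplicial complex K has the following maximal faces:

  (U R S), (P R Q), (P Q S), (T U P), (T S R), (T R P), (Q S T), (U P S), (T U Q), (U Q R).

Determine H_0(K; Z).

We work with the vertex ordering P < Q < R < S < T < U. The simplices of K, each written with vertices in increasing order, are:

  0-simplices (6): P, Q, R, S, T, U
  1-simplices (15): PQ, PR, PS, PT, PU, QR, QS, QT, QU, RS, RT, RU, ST, SU, TU
  2-simplices (10): PQR, PQS, PRT, PSU, PTU, QRU, QST, QTU, RST, RSU

giving chain groups C_0 ≅ Z^6, C_1 ≅ Z^15, C_2 ≅ Z^10.

∂_1: C_1 → C_0 sends each edge [p,q] (with p < q) to q − p. For instance
  ∂RT = T − R.
The resulting 6×15 matrix has rank 5, and its Smith normal form has invariant factors (1,1,1,1,1).

Boundary ∂_2: C_2 → C_1 sends each 2-simplex [p,q,r] to [q,r] − [p,r] + [p,q]. For instance
  ∂QRU = RU − QU + QR,
  ∂QTU = TU − QU + QT.
This gives a 15×10 integer matrix of rank 10; reducing to Smith normal form yields diagonal entries (1,1,1,1,1,1,1,1,1,2).

From H_k ≅ ker(∂_k) / im(∂_{k+1}) we obtain:

  H_0: rank C_0 − rank ∂_1 = 6 − 5 = 1, and the invariant factors of ∂_1 are all 1, so H_0 = Z.

H_0 ≅ Z.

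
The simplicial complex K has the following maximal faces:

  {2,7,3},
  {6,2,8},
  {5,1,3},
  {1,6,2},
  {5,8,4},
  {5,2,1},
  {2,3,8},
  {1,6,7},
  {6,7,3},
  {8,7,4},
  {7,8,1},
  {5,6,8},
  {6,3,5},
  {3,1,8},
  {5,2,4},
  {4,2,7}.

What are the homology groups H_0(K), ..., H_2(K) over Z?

H_0 = Z,  H_1 = Z^2,  H_2 = Z.

We work with the vertex ordering 1 < 2 < 3 < 4 < 5 < 6 < 7 < 8. The simplices of K, each written with vertices in increasing order, are:

  0-simplices (8): [1], [2], [3], [4], [5], [6], [7], [8]
  1-simplices (24): (24 of them)
  2-simplices (16): [1,2,5], [1,2,6], [1,3,5], [1,3,8], [1,6,7], [1,7,8], [2,3,7], [2,3,8], [2,4,5], [2,4,7], [2,6,8], [3,5,6], [3,6,7], [4,5,8], [4,7,8], [5,6,8]

Hence C_0 ≅ Z^8, C_1 ≅ Z^24, C_2 ≅ Z^16.

∂_1: C_1 → C_0 sends each edge [p,q] (with p < q) to q − p. For instance
  ∂[2,5] = [5] − [2].
The 8×24 boundary matrix has rank 7 and Smith normal form diag(1,1,1,1,1,1,1).

The boundary map ∂_2: C_2 → C_1 sends each 2-simplex [p,q,r] to [q,r] − [p,r] + [p,q]. For instance
  ∂[4,7,8] = [7,8] − [4,8] + [4,7],
  ∂[1,3,5] = [3,5] − [1,5] + [1,3].
The 24×16 boundary matrix has rank 15 and Smith normal form diag(1,1,1,1,1,1,1,1,1,1,1,1,1,1,1).

Computing H_k = (kernel of ∂_k) / (image of ∂_{k+1}):

  H_0: rank C_0 − rank ∂_1 = 8 − 7 = 1, and the invariant factors of ∂_1 are all 1, so H_0 = Z.
  H_1: rank ker ∂_1 − rank ∂_2 = (24 − 7) − 15 = 2, and the invariant factors of ∂_2 are all 1, so H_1 = Z^2.
  H_2: rank ker ∂_2 − rank ∂_3 = (16 − 15) − 0 = 1, and there is no ∂_3, so H_2 = Z.

As a check, the Euler characteristic is 8 − 24 + 16 = 0, which agrees with 1 − 2 + 1 = 0.
(K is a triangulation of the torus T^2.)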